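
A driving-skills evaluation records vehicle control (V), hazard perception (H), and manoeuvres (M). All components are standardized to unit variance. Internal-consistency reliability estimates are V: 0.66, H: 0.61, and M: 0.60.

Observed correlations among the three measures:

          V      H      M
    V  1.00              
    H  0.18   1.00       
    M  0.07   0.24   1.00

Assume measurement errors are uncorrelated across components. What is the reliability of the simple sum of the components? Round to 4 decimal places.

Var(V+H+M) = 3 + 2·[0.18 + 0.07 + 0.24] = 3 + 0.98 = 3.98.
With uncorrelated errors the cross-covariances are all true-score covariance, so they carry over unchanged; only the diagonal terms shrink to ρᵢσᵢ².
True-score variance = [0.66 + 0.61 + 0.60] + 0.98 = 1.87 + 0.98 = 2.85.
Reliability = 2.85 / 3.98 = 0.7161.

0.7161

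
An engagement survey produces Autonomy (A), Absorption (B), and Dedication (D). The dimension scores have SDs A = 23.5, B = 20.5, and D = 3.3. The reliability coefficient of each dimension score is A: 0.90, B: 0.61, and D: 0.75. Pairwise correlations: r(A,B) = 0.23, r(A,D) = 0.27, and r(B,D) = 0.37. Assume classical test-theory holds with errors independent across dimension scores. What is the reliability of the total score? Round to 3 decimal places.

0.829

Var(A+B+D) = 23.5² + 20.5² + 3.3² + 2·[23.5·20.5·0.23 + 23.5·3.3·0.27 + 20.5·3.3·0.37] = 983.39 + 313.543 = 1296.93.
Because errors are independent across components, Cov(Tᵢ,Tⱼ) = Cov(Xᵢ,Xⱼ); the off-diagonal part of the true-score variance is the same as above.
True-score variance = [23.5²·0.90 + 20.5²·0.61 + 3.3²·0.75] + 313.543 = 761.545 + 313.543 = 1075.09.
Reliability = 1075.09 / 1296.93 = 0.829.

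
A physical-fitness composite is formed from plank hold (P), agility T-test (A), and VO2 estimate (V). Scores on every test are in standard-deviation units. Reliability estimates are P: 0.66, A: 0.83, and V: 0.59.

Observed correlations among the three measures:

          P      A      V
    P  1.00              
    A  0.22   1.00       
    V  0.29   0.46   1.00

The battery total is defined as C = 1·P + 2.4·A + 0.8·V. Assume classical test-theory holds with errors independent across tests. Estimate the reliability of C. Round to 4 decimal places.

Var(C) = 1 + 2.4² + 0.8² + 2·[2.4·0.22 + 0.8·0.29 + 1.92·0.46] = 7.4 + 3.2864 = 10.6864.
With uncorrelated errors the cross-covariances are all true-score covariance, so they carry over unchanged; only the diagonal terms shrink to ρᵢσᵢ².
True-score variance = [0.66 + 2.4²·0.83 + 0.8²·0.59] + 3.2864 = 5.8184 + 3.2864 = 9.1048.
Reliability = 9.1048 / 10.6864 = 0.8520.

0.8520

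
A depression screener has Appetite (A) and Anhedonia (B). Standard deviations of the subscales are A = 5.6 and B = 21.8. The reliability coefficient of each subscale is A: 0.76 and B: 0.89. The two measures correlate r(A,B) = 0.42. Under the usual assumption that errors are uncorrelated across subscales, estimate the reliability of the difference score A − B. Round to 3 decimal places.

Var(A−B) = 5.6² + 21.8² − 2·5.6·21.8·0.42 = 506.6 − 102.547 = 404.053.
Because errors are independent across components, Cov(Tᵢ,Tⱼ) = Cov(Xᵢ,Xⱼ); the off-diagonal part of the true-score variance is the same as above.
True-score variance = [5.6²·0.76 + 21.8²·0.89] − 102.547 = 446.797 − 102.547 = 344.25.
Reliability = 344.25 / 404.053 = 0.852.

0.852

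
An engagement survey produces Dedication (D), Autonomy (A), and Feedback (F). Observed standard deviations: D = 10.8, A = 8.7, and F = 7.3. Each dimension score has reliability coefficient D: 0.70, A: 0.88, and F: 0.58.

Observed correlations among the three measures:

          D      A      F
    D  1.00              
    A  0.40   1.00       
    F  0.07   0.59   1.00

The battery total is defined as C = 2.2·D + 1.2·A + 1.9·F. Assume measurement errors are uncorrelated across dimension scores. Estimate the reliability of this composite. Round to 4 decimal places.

0.7946

Var(C) = 2.2²·10.8² + 1.2²·8.7² + 1.9²·7.3² + 2·[2.64·10.8·8.7·0.40 + 4.18·10.8·7.3·0.07 + 2.28·8.7·7.3·0.59] = 865.908 + 415.448 = 1281.36.
Because errors are independent across components, Cov(Tᵢ,Tⱼ) = Cov(Xᵢ,Xⱼ); the off-diagonal part of the true-score variance is the same as above.
True-score variance = [2.2²·10.8²·0.70 + 1.2²·8.7²·0.88 + 1.9²·7.3²·0.58] + 415.448 = 602.669 + 415.448 = 1018.12.
Reliability = 1018.12 / 1281.36 = 0.7946.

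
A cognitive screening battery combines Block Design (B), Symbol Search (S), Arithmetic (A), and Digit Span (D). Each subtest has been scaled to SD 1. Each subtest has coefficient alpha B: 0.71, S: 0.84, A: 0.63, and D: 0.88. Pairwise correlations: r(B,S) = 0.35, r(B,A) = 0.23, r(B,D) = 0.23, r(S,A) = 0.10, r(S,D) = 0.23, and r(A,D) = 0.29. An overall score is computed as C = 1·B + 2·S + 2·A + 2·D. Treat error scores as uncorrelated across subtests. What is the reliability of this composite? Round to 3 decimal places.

0.864

Var(C) = 1 + 2² + 2² + 2² + 2·[2·0.35 + 2·0.23 + 2·0.23 + 4·0.10 + 4·0.23 + 4·0.29] = 13 + 8.2 = 21.2.
Because errors are independent across components, Cov(Tᵢ,Tⱼ) = Cov(Xᵢ,Xⱼ); the off-diagonal part of the true-score variance is the same as above.
True-score variance = [0.71 + 2²·0.84 + 2²·0.63 + 2²·0.88] + 8.2 = 10.11 + 8.2 = 18.31.
Reliability = 18.31 / 21.2 = 0.864.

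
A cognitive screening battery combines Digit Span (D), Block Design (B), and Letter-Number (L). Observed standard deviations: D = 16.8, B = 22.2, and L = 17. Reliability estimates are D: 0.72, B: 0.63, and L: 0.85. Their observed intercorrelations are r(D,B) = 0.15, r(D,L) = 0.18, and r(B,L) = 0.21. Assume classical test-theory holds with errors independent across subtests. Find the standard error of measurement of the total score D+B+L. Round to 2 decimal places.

Var(total) = 1064.08 + 373.212 = 1437.29.
True-score variance = 759.352 + 373.212 = 1132.56, so reliability = 0.7880.
Error variance = 1437.29 − 1132.56 = 304.728; SEM = √304.728 = 17.46.

17.46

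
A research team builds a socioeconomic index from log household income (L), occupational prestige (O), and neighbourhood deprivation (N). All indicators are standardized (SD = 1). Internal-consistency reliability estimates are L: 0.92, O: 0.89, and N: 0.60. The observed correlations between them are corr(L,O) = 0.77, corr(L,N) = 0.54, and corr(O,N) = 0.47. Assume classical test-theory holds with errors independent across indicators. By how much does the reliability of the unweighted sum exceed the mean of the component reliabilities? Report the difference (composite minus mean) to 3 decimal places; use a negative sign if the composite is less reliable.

0.107

Var(sum) = 3 + 3.56 = 6.56; true-score variance = 2.41 + 3.56 = 5.97; composite reliability = 0.9101.
Mean component reliability = 0.8033.
Difference = 0.9101 − 0.8033 = 0.107.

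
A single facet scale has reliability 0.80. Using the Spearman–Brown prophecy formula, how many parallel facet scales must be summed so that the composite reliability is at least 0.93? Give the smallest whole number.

k ≥ ρ*(1−ρ₁)/(ρ₁(1−ρ*)) = 0.93·0.20 / (0.80·0.07) = 3.321.
Smallest integer k = 4.

4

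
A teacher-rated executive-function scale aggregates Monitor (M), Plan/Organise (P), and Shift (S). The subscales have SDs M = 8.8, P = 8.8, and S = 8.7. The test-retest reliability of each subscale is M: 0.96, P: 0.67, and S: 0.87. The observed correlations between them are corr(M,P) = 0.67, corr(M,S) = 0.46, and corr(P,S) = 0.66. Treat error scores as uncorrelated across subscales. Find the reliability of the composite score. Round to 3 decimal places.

0.924

Var(M+P+S) = 8.8² + 8.8² + 8.7² + 2·[8.8·8.8·0.67 + 8.8·8.7·0.46 + 8.8·8.7·0.66] = 230.57 + 275.264 = 505.834.
With uncorrelated errors the cross-covariances are all true-score covariance, so they carry over unchanged; only the diagonal terms shrink to ρᵢσᵢ².
True-score variance = [8.8²·0.96 + 8.8²·0.67 + 8.7²·0.87] + 275.264 = 192.078 + 275.264 = 467.341.
Reliability = 467.341 / 505.834 = 0.924.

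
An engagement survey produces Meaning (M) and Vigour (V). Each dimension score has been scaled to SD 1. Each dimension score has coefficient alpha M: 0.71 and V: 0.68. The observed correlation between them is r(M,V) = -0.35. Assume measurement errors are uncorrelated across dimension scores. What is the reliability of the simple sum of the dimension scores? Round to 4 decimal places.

Var(M+V) = 2 + 2·[(-0.35)] = 2 − 0.7 = 1.3.
Because errors are independent across components, Cov(Tᵢ,Tⱼ) = Cov(Xᵢ,Xⱼ); the off-diagonal part of the true-score variance is the same as above.
True-score variance = [0.71 + 0.68] − 0.7 = 1.39 − 0.7 = 0.69.
Reliability = 0.69 / 1.3 = 0.5308.

0.5308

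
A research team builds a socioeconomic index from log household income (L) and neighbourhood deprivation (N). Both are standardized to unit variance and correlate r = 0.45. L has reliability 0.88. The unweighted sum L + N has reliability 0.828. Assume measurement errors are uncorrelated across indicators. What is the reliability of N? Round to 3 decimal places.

Var(L+N) = 2 + 2·0.45 = 2.900.
True-score variance = ρ_L + ρ_N + 2·0.45, so 0.828 = (0.88 + ρ_N + 0.90) / 2.900.
ρ_N = 0.828·2.900 − 0.88 − 0.90 = 0.621.

0.621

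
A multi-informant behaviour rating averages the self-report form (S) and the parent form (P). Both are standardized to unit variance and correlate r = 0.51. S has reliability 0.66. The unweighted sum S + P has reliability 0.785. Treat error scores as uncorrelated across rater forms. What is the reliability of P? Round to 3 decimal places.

0.691

Var(S+P) = 2 + 2·0.51 = 3.020.
True-score variance = ρ_S + ρ_P + 2·0.51, so 0.785 = (0.66 + ρ_P + 1.02) / 3.020.
ρ_P = 0.785·3.020 − 0.66 − 1.02 = 0.691.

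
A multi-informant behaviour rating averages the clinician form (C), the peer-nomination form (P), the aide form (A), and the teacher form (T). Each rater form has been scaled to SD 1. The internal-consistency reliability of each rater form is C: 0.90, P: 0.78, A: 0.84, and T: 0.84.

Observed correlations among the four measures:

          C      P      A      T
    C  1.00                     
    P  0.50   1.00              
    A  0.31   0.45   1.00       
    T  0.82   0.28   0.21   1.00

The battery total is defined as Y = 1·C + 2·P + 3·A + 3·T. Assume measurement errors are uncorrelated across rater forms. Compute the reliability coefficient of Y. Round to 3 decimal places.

0.913

Var(Y) = 1 + 2² + 3² + 3² + 2·[2·0.50 + 3·0.31 + 3·0.82 + 6·0.45 + 6·0.28 + 9·0.21] = 23 + 21.32 = 44.32.
Because errors are independent across components, Cov(Tᵢ,Tⱼ) = Cov(Xᵢ,Xⱼ); the off-diagonal part of the true-score variance is the same as above.
True-score variance = [0.90 + 2²·0.78 + 3²·0.84 + 3²·0.84] + 21.32 = 19.14 + 21.32 = 40.46.
Reliability = 40.46 / 44.32 = 0.913.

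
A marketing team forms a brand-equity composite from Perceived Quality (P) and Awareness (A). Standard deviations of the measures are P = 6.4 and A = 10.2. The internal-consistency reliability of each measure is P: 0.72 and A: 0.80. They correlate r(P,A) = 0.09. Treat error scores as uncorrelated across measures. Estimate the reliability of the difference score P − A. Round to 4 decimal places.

0.7578

Var(P−A) = 6.4² + 10.2² − 2·6.4·10.2·0.09 = 145 − 11.7504 = 133.25.
Under uncorrelated errors the observed covariances equal the true-score covariances, so only the own-variance terms attenuate.
True-score variance = [6.4²·0.72 + 10.2²·0.80] − 11.7504 = 112.723 − 11.7504 = 100.973.
Reliability = 100.973 / 133.25 = 0.7578.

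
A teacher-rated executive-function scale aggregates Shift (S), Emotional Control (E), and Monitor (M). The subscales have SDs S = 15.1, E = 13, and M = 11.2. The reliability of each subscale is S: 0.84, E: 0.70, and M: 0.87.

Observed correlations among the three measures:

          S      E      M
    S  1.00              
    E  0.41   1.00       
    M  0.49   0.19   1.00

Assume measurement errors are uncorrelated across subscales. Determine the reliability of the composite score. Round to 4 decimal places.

0.8856

Var(S+E+M) = 15.1² + 13² + 11.2² + 2·[15.1·13·0.41 + 15.1·11.2·0.49 + 13·11.2·0.19] = 522.45 + 382.032 = 904.482.
Under uncorrelated errors the observed covariances equal the true-score covariances, so only the own-variance terms attenuate.
True-score variance = [15.1²·0.84 + 13²·0.70 + 11.2²·0.87] + 382.032 = 418.961 + 382.032 = 800.993.
Reliability = 800.993 / 904.482 = 0.8856.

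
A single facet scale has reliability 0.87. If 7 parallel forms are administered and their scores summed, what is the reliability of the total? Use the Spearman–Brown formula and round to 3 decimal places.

ρ_k = kρ / (1 + (k−1)ρ) = 7·0.87 / (1 + 6·0.87) = 6.090 / 6.220 = 0.979.

0.979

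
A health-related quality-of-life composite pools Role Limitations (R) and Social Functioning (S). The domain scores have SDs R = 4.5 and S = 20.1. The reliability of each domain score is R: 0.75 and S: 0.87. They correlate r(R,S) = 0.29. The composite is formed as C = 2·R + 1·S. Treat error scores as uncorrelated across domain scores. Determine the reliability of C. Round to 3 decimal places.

0.877

Var(C) = 2²·4.5² + 20.1² + 2·[2·4.5·20.1·0.29] = 485.01 + 104.922 = 589.932.
Because errors are independent across components, Cov(Tᵢ,Tⱼ) = Cov(Xᵢ,Xⱼ); the off-diagonal part of the true-score variance is the same as above.
True-score variance = [2²·4.5²·0.75 + 20.1²·0.87] + 104.922 = 412.239 + 104.922 = 517.161.
Reliability = 517.161 / 589.932 = 0.877.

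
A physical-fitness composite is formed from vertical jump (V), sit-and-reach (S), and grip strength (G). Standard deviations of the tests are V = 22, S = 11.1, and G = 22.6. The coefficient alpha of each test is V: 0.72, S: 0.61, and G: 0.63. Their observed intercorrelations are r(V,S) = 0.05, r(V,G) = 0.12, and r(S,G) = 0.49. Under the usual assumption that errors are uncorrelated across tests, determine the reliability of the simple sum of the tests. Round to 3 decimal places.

0.753

Var(V+S+G) = 22² + 11.1² + 22.6² + 2·[22·11.1·0.05 + 22·22.6·0.12 + 11.1·22.6·0.49] = 1117.97 + 389.591 = 1507.56.
With uncorrelated errors the cross-covariances are all true-score covariance, so they carry over unchanged; only the diagonal terms shrink to ρᵢσᵢ².
True-score variance = [22²·0.72 + 11.1²·0.61 + 22.6²·0.63] + 389.591 = 745.417 + 389.591 = 1135.01.
Reliability = 1135.01 / 1507.56 = 0.753.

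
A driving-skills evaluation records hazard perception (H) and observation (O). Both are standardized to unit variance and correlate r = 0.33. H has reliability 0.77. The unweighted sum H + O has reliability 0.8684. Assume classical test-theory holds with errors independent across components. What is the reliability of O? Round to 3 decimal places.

Var(H+O) = 2 + 2·0.33 = 2.660.
True-score variance = ρ_H + ρ_O + 2·0.33, so 0.8684 = (0.77 + ρ_O + 0.66) / 2.660.
ρ_O = 0.8684·2.660 − 0.77 − 0.66 = 0.880.

0.880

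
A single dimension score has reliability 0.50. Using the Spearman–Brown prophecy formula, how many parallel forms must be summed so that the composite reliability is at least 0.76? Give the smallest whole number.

k ≥ ρ*(1−ρ₁)/(ρ₁(1−ρ*)) = 0.76·0.50 / (0.50·0.24) = 3.167.
Smallest integer k = 4.

4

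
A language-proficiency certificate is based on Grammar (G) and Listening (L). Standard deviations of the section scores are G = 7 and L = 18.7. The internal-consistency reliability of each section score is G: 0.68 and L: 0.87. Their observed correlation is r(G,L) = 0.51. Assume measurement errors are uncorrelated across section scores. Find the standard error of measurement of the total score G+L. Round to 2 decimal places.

7.82

Var(total) = 398.69 + 133.518 = 532.208.
True-score variance = 337.55 + 133.518 = 471.068, so reliability = 0.8851.
Error variance = 532.208 − 471.068 = 61.1397; SEM = √61.1397 = 7.82.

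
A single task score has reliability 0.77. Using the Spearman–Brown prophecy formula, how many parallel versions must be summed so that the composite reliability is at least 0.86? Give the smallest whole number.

2

k ≥ ρ*(1−ρ₁)/(ρ₁(1−ρ*)) = 0.86·0.23 / (0.77·0.14) = 1.835.
Smallest integer k = 2.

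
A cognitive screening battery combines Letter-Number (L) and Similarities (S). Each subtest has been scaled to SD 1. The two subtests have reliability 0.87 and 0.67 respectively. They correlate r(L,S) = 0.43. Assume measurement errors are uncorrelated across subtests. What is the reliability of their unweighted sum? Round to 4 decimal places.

Var(L+S) = 2 + 2·[0.43] = 2 + 0.86 = 2.86.
Under uncorrelated errors the observed covariances equal the true-score covariances, so only the own-variance terms attenuate.
True-score variance = [0.87 + 0.67] + 0.86 = 1.54 + 0.86 = 2.4.
Reliability = 2.4 / 2.86 = 0.8392.

0.8392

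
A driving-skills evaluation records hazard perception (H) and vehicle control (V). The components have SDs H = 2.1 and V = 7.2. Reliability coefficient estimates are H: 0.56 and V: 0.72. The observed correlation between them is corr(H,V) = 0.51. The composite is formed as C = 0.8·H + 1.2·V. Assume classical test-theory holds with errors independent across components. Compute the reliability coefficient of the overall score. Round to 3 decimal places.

Var(C) = 0.8²·2.1² + 1.2²·7.2² + 2·[0.96·2.1·7.2·0.51] = 77.472 + 14.8055 = 92.2775.
Because errors are independent across components, Cov(Tᵢ,Tⱼ) = Cov(Xᵢ,Xⱼ); the off-diagonal part of the true-score variance is the same as above.
True-score variance = [0.8²·2.1²·0.56 + 1.2²·7.2²·0.72] + 14.8055 = 55.3283 + 14.8055 = 70.1338.
Reliability = 70.1338 / 92.2775 = 0.760.

0.760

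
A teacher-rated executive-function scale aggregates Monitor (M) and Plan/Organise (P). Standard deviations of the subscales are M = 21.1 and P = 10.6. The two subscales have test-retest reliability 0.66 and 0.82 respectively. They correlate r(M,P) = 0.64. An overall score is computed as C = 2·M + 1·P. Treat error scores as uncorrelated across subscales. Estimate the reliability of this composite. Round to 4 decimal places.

0.7462

Var(C) = 2²·21.1² + 10.6² + 2·[2·21.1·10.6·0.64] = 1893.2 + 572.57 = 2465.77.
Under uncorrelated errors the observed covariances equal the true-score covariances, so only the own-variance terms attenuate.
True-score variance = [2²·21.1²·0.66 + 10.6²·0.82] + 572.57 = 1267.49 + 572.57 = 1840.06.
Reliability = 1840.06 / 2465.77 = 0.7462.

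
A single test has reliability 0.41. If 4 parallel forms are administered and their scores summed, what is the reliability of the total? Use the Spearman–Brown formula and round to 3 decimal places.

0.735

ρ_k = kρ / (1 + (k−1)ρ) = 4·0.41 / (1 + 3·0.41) = 1.640 / 2.230 = 0.735.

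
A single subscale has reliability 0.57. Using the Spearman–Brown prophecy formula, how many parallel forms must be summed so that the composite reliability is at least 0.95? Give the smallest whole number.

15

k ≥ ρ*(1−ρ₁)/(ρ₁(1−ρ*)) = 0.95·0.43 / (0.57·0.05) = 14.333.
Smallest integer k = 15.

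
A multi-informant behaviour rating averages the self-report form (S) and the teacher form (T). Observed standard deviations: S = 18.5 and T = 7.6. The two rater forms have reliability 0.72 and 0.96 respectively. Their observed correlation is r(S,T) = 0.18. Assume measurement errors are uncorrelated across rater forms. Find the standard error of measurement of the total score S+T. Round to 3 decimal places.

9.907

Var(total) = 400.01 + 50.616 = 450.626.
True-score variance = 301.87 + 50.616 = 352.486, so reliability = 0.7822.
Error variance = 450.626 − 352.486 = 98.1404; SEM = √98.1404 = 9.907.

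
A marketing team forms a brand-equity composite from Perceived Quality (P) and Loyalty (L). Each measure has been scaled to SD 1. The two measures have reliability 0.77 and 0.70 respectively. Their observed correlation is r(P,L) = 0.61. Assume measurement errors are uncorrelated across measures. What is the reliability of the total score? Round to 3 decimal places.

0.835

Var(P+L) = 2 + 2·[0.61] = 2 + 1.22 = 3.22.
Because errors are independent across components, Cov(Tᵢ,Tⱼ) = Cov(Xᵢ,Xⱼ); the off-diagonal part of the true-score variance is the same as above.
True-score variance = [0.77 + 0.70] + 1.22 = 1.47 + 1.22 = 2.69.
Reliability = 2.69 / 3.22 = 0.835.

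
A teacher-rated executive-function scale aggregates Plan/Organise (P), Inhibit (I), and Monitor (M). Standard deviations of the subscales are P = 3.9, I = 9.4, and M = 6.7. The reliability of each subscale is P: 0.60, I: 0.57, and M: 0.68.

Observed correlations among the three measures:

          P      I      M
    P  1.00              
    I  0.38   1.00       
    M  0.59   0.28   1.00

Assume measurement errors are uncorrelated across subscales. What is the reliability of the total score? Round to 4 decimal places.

0.7589

Var(P+I+M) = 3.9² + 9.4² + 6.7² + 2·[3.9·9.4·0.38 + 3.9·6.7·0.59 + 9.4·6.7·0.28] = 148.46 + 93.9638 = 242.424.
Because errors are independent across components, Cov(Tᵢ,Tⱼ) = Cov(Xᵢ,Xⱼ); the off-diagonal part of the true-score variance is the same as above.
True-score variance = [3.9²·0.60 + 9.4²·0.57 + 6.7²·0.68] + 93.9638 = 90.0164 + 93.9638 = 183.98.
Reliability = 183.98 / 242.424 = 0.7589.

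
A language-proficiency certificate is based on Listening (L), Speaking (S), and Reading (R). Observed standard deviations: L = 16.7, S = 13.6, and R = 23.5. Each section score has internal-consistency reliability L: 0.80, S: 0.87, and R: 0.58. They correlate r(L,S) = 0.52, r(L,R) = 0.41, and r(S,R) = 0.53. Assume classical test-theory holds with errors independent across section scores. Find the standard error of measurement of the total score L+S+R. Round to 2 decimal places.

17.66

Var(total) = 1016.1 + 896.79 = 1912.89.
True-score variance = 704.332 + 896.79 = 1601.12, so reliability = 0.8370.
Error variance = 1912.89 − 1601.12 = 311.768; SEM = √311.768 = 17.66.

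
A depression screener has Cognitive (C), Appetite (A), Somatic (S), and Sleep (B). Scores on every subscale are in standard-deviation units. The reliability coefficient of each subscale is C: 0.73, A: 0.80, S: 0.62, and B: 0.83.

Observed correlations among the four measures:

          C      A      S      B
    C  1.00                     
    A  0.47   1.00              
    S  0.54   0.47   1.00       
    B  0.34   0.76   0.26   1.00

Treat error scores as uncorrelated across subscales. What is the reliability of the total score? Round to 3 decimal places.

0.895

Var(C+A+S+B) = 4 + 2·[0.47 + 0.54 + 0.34 + 0.47 + 0.76 + 0.26] = 4 + 5.68 = 9.68.
Under uncorrelated errors the observed covariances equal the true-score covariances, so only the own-variance terms attenuate.
True-score variance = [0.73 + 0.80 + 0.62 + 0.83] + 5.68 = 2.98 + 5.68 = 8.66.
Reliability = 8.66 / 9.68 = 0.895.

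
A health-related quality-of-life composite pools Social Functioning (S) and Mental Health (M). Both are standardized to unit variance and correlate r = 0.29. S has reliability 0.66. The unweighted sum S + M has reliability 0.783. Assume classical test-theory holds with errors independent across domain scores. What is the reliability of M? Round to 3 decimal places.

0.780

Var(S+M) = 2 + 2·0.29 = 2.580.
True-score variance = ρ_S + ρ_M + 2·0.29, so 0.783 = (0.66 + ρ_M + 0.58) / 2.580.
ρ_M = 0.783·2.580 − 0.66 − 0.58 = 0.780.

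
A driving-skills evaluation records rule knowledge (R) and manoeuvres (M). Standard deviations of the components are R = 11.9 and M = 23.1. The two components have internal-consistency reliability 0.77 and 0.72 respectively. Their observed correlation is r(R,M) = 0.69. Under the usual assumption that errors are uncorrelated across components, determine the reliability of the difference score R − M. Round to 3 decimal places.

Var(R−M) = 11.9² + 23.1² − 2·11.9·23.1·0.69 = 675.22 − 379.348 = 295.872.
Under uncorrelated errors the observed covariances equal the true-score covariances, so only the own-variance terms attenuate.
True-score variance = [11.9²·0.77 + 23.1²·0.72] − 379.348 = 493.239 − 379.348 = 113.891.
Reliability = 113.891 / 295.872 = 0.385.

0.385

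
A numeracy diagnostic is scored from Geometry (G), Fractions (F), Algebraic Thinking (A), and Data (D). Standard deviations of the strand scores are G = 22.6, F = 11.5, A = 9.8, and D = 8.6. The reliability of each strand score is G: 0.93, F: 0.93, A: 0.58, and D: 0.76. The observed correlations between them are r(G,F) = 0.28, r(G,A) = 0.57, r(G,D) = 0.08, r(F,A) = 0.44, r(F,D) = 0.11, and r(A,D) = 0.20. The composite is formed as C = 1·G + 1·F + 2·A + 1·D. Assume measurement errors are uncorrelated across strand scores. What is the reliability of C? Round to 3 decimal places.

Var(C) = 22.6² + 11.5² + 2²·9.8² + 8.6² + 2·[22.6·11.5·0.28 + 2·22.6·9.8·0.57 + 22.6·8.6·0.08 + 2·11.5·9.8·0.44 + 11.5·8.6·0.11 + 2·9.8·8.6·0.20] = 1101.13 + 969.15 = 2070.28.
Because errors are independent across components, Cov(Tᵢ,Tⱼ) = Cov(Xᵢ,Xⱼ); the off-diagonal part of the true-score variance is the same as above.
True-score variance = [22.6²·0.93 + 11.5²·0.93 + 2²·9.8²·0.58 + 8.6²·0.76] + 969.15 = 877.022 + 969.15 = 1846.17.
Reliability = 1846.17 / 2070.28 = 0.892.

0.892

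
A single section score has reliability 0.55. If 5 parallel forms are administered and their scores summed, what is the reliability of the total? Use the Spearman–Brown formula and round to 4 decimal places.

ρ_k = kρ / (1 + (k−1)ρ) = 5·0.55 / (1 + 4·0.55) = 2.750 / 3.200 = 0.8594.

0.8594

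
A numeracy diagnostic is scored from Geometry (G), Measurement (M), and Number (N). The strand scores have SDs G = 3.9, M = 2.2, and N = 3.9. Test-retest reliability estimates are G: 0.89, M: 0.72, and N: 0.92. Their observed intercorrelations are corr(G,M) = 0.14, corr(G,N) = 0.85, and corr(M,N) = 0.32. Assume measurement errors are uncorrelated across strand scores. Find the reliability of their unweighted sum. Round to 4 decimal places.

0.9385

Var(G+M+N) = 3.9² + 2.2² + 3.9² + 2·[3.9·2.2·0.14 + 3.9·3.9·0.85 + 2.2·3.9·0.32] = 35.26 + 33.7506 = 69.0106.
Because errors are independent across components, Cov(Tᵢ,Tⱼ) = Cov(Xᵢ,Xⱼ); the off-diagonal part of the true-score variance is the same as above.
True-score variance = [3.9²·0.89 + 2.2²·0.72 + 3.9²·0.92] + 33.7506 = 31.0149 + 33.7506 = 64.7655.
Reliability = 64.7655 / 69.0106 = 0.9385.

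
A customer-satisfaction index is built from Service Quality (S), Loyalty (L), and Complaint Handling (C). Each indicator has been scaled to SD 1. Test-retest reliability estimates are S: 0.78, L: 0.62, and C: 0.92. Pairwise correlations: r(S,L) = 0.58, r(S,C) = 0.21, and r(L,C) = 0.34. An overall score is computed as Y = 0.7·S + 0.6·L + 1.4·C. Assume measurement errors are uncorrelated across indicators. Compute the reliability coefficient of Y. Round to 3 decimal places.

Var(Y) = 0.7² + 0.6² + 1.4² + 2·[0.42·0.58 + 0.98·0.21 + 0.84·0.34] = 2.81 + 1.47 = 4.28.
Under uncorrelated errors the observed covariances equal the true-score covariances, so only the own-variance terms attenuate.
True-score variance = [0.7²·0.78 + 0.6²·0.62 + 1.4²·0.92] + 1.47 = 2.4086 + 1.47 = 3.8786.
Reliability = 3.8786 / 4.28 = 0.906.

0.906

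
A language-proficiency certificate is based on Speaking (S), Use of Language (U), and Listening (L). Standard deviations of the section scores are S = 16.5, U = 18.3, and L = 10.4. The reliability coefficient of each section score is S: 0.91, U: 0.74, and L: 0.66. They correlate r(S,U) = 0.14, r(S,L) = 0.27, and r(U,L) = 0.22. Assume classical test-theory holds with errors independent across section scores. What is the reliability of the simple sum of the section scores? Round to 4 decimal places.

Var(S+U+L) = 16.5² + 18.3² + 10.4² + 2·[16.5·18.3·0.14 + 16.5·10.4·0.27 + 18.3·10.4·0.22] = 715.3 + 260.951 = 976.251.
Because errors are independent across components, Cov(Tᵢ,Tⱼ) = Cov(Xᵢ,Xⱼ); the off-diagonal part of the true-score variance is the same as above.
True-score variance = [16.5²·0.91 + 18.3²·0.74 + 10.4²·0.66] + 260.951 = 566.952 + 260.951 = 827.903.
Reliability = 827.903 / 976.251 = 0.8480.

0.8480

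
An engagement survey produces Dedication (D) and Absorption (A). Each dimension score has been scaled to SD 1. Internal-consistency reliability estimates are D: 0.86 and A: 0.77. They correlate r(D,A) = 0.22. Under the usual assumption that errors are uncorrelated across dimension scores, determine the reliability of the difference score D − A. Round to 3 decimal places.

0.763

Var(D−A) = 1 + 1 − 2·0.22 = 2 − 0.44 = 1.56.
Because errors are independent across components, Cov(Tᵢ,Tⱼ) = Cov(Xᵢ,Xⱼ); the off-diagonal part of the true-score variance is the same as above.
True-score variance = [0.86 + 0.77] − 0.44 = 1.63 − 0.44 = 1.19.
Reliability = 1.19 / 1.56 = 0.763.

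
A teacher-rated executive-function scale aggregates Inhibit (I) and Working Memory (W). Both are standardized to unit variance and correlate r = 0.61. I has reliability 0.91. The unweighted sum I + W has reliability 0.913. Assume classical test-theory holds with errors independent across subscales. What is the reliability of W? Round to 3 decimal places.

0.810

Var(I+W) = 2 + 2·0.61 = 3.220.
True-score variance = ρ_I + ρ_W + 2·0.61, so 0.913 = (0.91 + ρ_W + 1.22) / 3.220.
ρ_W = 0.913·3.220 − 0.91 − 1.22 = 0.810.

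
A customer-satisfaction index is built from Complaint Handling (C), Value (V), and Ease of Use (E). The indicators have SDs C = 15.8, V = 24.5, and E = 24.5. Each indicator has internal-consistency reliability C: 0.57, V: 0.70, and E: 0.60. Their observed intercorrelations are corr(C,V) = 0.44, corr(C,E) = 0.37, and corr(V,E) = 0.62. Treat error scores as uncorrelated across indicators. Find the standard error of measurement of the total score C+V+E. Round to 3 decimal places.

22.968

Var(total) = 1450.14 + 1371.41 = 2821.55.
True-score variance = 922.62 + 1371.41 = 2294.03, so reliability = 0.8130.
Error variance = 2821.55 − 2294.03 = 527.52; SEM = √527.52 = 22.968.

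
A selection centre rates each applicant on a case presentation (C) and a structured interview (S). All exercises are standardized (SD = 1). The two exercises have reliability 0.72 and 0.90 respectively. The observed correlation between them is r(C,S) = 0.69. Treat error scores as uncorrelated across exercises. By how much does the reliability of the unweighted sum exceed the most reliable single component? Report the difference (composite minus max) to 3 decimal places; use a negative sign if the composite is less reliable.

-0.012

Var(sum) = 2 + 1.38 = 3.38; true-score variance = 1.62 + 1.38 = 3; composite reliability = 0.8876.
Max component reliability = 0.9000.
Difference = 0.8876 − 0.9000 = -0.012.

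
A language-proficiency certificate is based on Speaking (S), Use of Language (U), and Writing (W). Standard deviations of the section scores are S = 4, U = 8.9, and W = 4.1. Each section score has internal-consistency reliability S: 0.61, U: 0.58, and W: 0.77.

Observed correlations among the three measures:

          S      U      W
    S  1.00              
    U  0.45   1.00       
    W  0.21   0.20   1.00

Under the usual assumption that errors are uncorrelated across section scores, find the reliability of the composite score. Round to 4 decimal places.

Var(S+U+W) = 4² + 8.9² + 4.1² + 2·[4·8.9·0.45 + 4·4.1·0.21 + 8.9·4.1·0.20] = 112.02 + 53.524 = 165.544.
Because errors are independent across components, Cov(Tᵢ,Tⱼ) = Cov(Xᵢ,Xⱼ); the off-diagonal part of the true-score variance is the same as above.
True-score variance = [4²·0.61 + 8.9²·0.58 + 4.1²·0.77] + 53.524 = 68.6455 + 53.524 = 122.169.
Reliability = 122.169 / 165.544 = 0.7380.

0.7380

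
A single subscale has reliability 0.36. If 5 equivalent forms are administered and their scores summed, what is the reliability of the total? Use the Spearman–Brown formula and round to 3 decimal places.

0.738

ρ_k = kρ / (1 + (k−1)ρ) = 5·0.36 / (1 + 4·0.36) = 1.800 / 2.440 = 0.738.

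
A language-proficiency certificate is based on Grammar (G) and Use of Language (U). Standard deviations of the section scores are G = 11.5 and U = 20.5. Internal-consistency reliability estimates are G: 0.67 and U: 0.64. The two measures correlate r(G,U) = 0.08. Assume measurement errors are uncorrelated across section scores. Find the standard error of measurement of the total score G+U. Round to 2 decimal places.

13.96

Var(total) = 552.5 + 37.72 = 590.22.
True-score variance = 357.567 + 37.72 = 395.288, so reliability = 0.6697.
Error variance = 590.22 − 395.288 = 194.933; SEM = √194.933 = 13.96.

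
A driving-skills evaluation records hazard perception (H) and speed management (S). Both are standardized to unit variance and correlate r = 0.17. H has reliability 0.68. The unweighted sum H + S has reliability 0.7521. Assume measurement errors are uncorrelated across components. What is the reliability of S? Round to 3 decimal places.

0.740

Var(H+S) = 2 + 2·0.17 = 2.340.
True-score variance = ρ_H + ρ_S + 2·0.17, so 0.7521 = (0.68 + ρ_S + 0.34) / 2.340.
ρ_S = 0.7521·2.340 − 0.68 − 0.34 = 0.740.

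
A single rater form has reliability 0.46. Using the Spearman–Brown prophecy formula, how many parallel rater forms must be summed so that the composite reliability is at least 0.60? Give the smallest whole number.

k ≥ ρ*(1−ρ₁)/(ρ₁(1−ρ*)) = 0.60·0.54 / (0.46·0.40) = 1.761.
Smallest integer k = 2.

2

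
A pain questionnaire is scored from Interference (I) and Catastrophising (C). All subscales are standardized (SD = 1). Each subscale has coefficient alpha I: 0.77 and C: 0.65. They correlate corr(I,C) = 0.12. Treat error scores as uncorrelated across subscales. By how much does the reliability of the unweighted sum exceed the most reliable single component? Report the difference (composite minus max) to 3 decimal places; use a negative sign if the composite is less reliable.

-0.029

Var(sum) = 2 + 0.24 = 2.24; true-score variance = 1.42 + 0.24 = 1.66; composite reliability = 0.7411.
Max component reliability = 0.7700.
Difference = 0.7411 − 0.7700 = -0.029.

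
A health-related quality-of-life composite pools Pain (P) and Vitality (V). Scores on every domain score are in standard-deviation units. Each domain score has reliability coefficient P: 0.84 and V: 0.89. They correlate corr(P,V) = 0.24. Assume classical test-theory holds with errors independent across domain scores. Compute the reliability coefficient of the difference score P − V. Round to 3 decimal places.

Var(P−V) = 1 + 1 − 2·0.24 = 2 − 0.48 = 1.52.
With uncorrelated errors the cross-covariances are all true-score covariance, so they carry over unchanged; only the diagonal terms shrink to ρᵢσᵢ².
True-score variance = [0.84 + 0.89] − 0.48 = 1.73 − 0.48 = 1.25.
Reliability = 1.25 / 1.52 = 0.822.

0.822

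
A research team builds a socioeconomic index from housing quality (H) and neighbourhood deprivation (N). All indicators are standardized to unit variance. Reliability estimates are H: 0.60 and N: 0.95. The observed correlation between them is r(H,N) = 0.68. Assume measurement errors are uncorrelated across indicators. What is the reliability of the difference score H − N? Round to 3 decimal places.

0.297

Var(H−N) = 1 + 1 − 2·0.68 = 2 − 1.36 = 0.64.
Because errors are independent across components, Cov(Tᵢ,Tⱼ) = Cov(Xᵢ,Xⱼ); the off-diagonal part of the true-score variance is the same as above.
True-score variance = [0.60 + 0.95] − 1.36 = 1.55 − 1.36 = 0.19.
Reliability = 0.19 / 0.64 = 0.297.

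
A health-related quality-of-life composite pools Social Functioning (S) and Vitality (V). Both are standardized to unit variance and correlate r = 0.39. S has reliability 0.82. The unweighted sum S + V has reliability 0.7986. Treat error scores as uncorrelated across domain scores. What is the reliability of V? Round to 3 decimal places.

0.620

Var(S+V) = 2 + 2·0.39 = 2.780.
True-score variance = ρ_S + ρ_V + 2·0.39, so 0.7986 = (0.82 + ρ_V + 0.78) / 2.780.
ρ_V = 0.7986·2.780 − 0.82 − 0.78 = 0.620.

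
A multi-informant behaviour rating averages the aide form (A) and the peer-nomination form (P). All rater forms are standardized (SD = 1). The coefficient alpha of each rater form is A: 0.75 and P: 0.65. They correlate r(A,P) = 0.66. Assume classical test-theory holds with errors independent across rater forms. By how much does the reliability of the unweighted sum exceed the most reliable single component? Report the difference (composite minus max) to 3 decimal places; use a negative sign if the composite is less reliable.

Var(sum) = 2 + 1.32 = 3.32; true-score variance = 1.4 + 1.32 = 2.72; composite reliability = 0.8193.
Max component reliability = 0.7500.
Difference = 0.8193 − 0.7500 = 0.069.

0.069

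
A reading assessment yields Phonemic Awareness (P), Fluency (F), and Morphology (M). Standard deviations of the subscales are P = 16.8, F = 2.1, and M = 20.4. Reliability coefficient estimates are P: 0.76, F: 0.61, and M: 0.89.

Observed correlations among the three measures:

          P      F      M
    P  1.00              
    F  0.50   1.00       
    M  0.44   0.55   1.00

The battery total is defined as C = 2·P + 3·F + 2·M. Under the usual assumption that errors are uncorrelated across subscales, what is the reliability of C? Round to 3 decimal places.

Var(C) = 2²·16.8² + 3²·2.1² + 2²·20.4² + 2·[6·16.8·2.1·0.50 + 4·16.8·20.4·0.44 + 6·2.1·20.4·0.55] = 2833.29 + 1700.8 = 4534.09.
With uncorrelated errors the cross-covariances are all true-score covariance, so they carry over unchanged; only the diagonal terms shrink to ρᵢσᵢ².
True-score variance = [2²·16.8²·0.76 + 3²·2.1²·0.61 + 2²·20.4²·0.89] + 1700.8 = 2363.75 + 1700.8 = 4064.55.
Reliability = 4064.55 / 4534.09 = 0.896.

0.896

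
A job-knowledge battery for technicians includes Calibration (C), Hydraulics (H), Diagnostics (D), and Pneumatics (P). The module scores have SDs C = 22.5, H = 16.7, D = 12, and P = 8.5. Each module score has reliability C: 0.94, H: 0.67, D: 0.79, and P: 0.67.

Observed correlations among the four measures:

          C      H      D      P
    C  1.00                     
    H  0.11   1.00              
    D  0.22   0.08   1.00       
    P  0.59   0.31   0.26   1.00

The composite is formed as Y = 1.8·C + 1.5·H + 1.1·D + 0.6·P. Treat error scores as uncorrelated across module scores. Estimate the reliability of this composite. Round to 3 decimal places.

0.895

Var(Y) = 1.8²·22.5² + 1.5²·16.7² + 1.1²·12² + 0.6²·8.5² + 2·[2.7·22.5·16.7·0.11 + 1.98·22.5·12·0.22 + 1.08·22.5·8.5·0.59 + 1.65·16.7·12·0.08 + 0.9·16.7·8.5·0.31 + 0.66·12·8.5·0.26] = 2468 + 869.269 = 3337.27.
With uncorrelated errors the cross-covariances are all true-score covariance, so they carry over unchanged; only the diagonal terms shrink to ρᵢσᵢ².
True-score variance = [1.8²·22.5²·0.94 + 1.5²·16.7²·0.67 + 1.1²·12²·0.79 + 0.6²·8.5²·0.67] + 869.269 = 2117.34 + 869.269 = 2986.61.
Reliability = 2986.61 / 3337.27 = 0.895.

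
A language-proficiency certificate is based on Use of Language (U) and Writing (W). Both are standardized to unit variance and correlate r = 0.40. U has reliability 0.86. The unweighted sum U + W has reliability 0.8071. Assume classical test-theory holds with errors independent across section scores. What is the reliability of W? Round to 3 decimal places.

Var(U+W) = 2 + 2·0.40 = 2.800.
True-score variance = ρ_U + ρ_W + 2·0.40, so 0.8071 = (0.86 + ρ_W + 0.80) / 2.800.
ρ_W = 0.8071·2.800 − 0.86 − 0.80 = 0.600.

0.600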